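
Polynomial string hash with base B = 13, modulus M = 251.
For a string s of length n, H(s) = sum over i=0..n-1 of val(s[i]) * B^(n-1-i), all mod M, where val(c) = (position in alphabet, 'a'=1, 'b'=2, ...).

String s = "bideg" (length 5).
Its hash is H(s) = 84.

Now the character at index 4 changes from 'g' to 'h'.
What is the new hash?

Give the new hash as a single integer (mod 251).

val('g') = 7, val('h') = 8
Position k = 4, exponent = n-1-k = 0
B^0 mod M = 13^0 mod 251 = 1
Delta = (8 - 7) * 1 mod 251 = 1
New hash = (84 + 1) mod 251 = 85

Answer: 85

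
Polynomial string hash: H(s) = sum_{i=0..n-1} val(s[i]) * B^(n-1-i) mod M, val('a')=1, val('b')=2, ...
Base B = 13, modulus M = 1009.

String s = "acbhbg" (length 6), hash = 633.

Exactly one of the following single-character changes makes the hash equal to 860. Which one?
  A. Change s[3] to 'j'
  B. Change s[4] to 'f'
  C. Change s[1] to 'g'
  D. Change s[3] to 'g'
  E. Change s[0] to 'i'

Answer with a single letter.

Option A: s[3]='h'->'j', delta=(10-8)*13^2 mod 1009 = 338, hash=633+338 mod 1009 = 971
Option B: s[4]='b'->'f', delta=(6-2)*13^1 mod 1009 = 52, hash=633+52 mod 1009 = 685
Option C: s[1]='c'->'g', delta=(7-3)*13^4 mod 1009 = 227, hash=633+227 mod 1009 = 860 <-- target
Option D: s[3]='h'->'g', delta=(7-8)*13^2 mod 1009 = 840, hash=633+840 mod 1009 = 464
Option E: s[0]='a'->'i', delta=(9-1)*13^5 mod 1009 = 857, hash=633+857 mod 1009 = 481

Answer: C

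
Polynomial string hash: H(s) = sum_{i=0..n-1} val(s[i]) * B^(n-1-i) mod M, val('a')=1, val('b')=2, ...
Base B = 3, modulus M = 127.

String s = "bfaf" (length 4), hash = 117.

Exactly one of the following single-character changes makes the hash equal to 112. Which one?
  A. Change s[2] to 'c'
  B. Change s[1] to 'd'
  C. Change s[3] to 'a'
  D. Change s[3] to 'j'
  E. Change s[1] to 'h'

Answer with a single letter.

Option A: s[2]='a'->'c', delta=(3-1)*3^1 mod 127 = 6, hash=117+6 mod 127 = 123
Option B: s[1]='f'->'d', delta=(4-6)*3^2 mod 127 = 109, hash=117+109 mod 127 = 99
Option C: s[3]='f'->'a', delta=(1-6)*3^0 mod 127 = 122, hash=117+122 mod 127 = 112 <-- target
Option D: s[3]='f'->'j', delta=(10-6)*3^0 mod 127 = 4, hash=117+4 mod 127 = 121
Option E: s[1]='f'->'h', delta=(8-6)*3^2 mod 127 = 18, hash=117+18 mod 127 = 8

Answer: C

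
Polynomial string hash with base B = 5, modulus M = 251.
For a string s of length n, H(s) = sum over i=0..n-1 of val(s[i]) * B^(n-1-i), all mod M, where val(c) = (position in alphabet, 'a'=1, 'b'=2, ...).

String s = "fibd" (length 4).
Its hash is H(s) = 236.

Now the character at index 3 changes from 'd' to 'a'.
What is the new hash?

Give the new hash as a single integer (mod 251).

Answer: 233

Derivation:
val('d') = 4, val('a') = 1
Position k = 3, exponent = n-1-k = 0
B^0 mod M = 5^0 mod 251 = 1
Delta = (1 - 4) * 1 mod 251 = 248
New hash = (236 + 248) mod 251 = 233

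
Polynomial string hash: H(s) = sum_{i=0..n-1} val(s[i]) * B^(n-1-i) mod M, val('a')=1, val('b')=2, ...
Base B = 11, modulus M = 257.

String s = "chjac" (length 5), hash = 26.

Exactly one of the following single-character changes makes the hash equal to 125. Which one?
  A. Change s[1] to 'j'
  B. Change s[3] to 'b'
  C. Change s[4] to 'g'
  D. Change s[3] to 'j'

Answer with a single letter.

Answer: D

Derivation:
Option A: s[1]='h'->'j', delta=(10-8)*11^3 mod 257 = 92, hash=26+92 mod 257 = 118
Option B: s[3]='a'->'b', delta=(2-1)*11^1 mod 257 = 11, hash=26+11 mod 257 = 37
Option C: s[4]='c'->'g', delta=(7-3)*11^0 mod 257 = 4, hash=26+4 mod 257 = 30
Option D: s[3]='a'->'j', delta=(10-1)*11^1 mod 257 = 99, hash=26+99 mod 257 = 125 <-- target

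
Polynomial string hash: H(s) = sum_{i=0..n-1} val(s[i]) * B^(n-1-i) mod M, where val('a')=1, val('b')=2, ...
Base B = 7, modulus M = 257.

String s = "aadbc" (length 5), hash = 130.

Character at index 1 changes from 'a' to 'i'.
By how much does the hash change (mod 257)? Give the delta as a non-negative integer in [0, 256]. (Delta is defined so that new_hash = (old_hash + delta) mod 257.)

Delta formula: (val(new) - val(old)) * B^(n-1-k) mod M
  val('i') - val('a') = 9 - 1 = 8
  B^(n-1-k) = 7^3 mod 257 = 86
  Delta = 8 * 86 mod 257 = 174

Answer: 174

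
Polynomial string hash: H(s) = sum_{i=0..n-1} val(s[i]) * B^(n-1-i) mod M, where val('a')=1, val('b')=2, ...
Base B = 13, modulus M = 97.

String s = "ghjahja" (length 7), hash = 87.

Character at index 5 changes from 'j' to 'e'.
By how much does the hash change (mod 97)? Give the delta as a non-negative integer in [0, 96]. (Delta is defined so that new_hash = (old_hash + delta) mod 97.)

Answer: 32

Derivation:
Delta formula: (val(new) - val(old)) * B^(n-1-k) mod M
  val('e') - val('j') = 5 - 10 = -5
  B^(n-1-k) = 13^1 mod 97 = 13
  Delta = -5 * 13 mod 97 = 32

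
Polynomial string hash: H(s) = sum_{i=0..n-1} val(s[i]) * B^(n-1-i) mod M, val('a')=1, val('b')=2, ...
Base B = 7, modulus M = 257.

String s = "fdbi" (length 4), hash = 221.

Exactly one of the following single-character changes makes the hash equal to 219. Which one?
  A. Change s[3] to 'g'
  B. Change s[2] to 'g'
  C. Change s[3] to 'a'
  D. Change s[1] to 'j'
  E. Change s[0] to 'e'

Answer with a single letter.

Option A: s[3]='i'->'g', delta=(7-9)*7^0 mod 257 = 255, hash=221+255 mod 257 = 219 <-- target
Option B: s[2]='b'->'g', delta=(7-2)*7^1 mod 257 = 35, hash=221+35 mod 257 = 256
Option C: s[3]='i'->'a', delta=(1-9)*7^0 mod 257 = 249, hash=221+249 mod 257 = 213
Option D: s[1]='d'->'j', delta=(10-4)*7^2 mod 257 = 37, hash=221+37 mod 257 = 1
Option E: s[0]='f'->'e', delta=(5-6)*7^3 mod 257 = 171, hash=221+171 mod 257 = 135

Answer: A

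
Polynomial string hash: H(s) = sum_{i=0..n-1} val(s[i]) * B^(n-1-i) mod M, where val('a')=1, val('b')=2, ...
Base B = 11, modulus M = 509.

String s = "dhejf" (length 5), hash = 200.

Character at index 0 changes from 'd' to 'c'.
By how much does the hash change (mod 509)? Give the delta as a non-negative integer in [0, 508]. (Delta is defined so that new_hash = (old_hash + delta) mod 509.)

Delta formula: (val(new) - val(old)) * B^(n-1-k) mod M
  val('c') - val('d') = 3 - 4 = -1
  B^(n-1-k) = 11^4 mod 509 = 389
  Delta = -1 * 389 mod 509 = 120

Answer: 120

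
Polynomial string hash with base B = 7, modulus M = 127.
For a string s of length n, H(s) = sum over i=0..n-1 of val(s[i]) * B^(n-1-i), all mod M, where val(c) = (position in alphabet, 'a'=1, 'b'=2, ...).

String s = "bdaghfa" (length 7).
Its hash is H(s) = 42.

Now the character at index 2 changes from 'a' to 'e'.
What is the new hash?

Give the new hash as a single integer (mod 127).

val('a') = 1, val('e') = 5
Position k = 2, exponent = n-1-k = 4
B^4 mod M = 7^4 mod 127 = 115
Delta = (5 - 1) * 115 mod 127 = 79
New hash = (42 + 79) mod 127 = 121

Answer: 121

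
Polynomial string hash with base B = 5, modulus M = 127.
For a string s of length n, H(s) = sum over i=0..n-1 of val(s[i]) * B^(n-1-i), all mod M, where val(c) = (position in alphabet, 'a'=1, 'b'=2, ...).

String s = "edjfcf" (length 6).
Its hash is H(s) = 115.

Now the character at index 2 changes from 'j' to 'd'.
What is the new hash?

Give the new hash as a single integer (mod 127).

Answer: 0

Derivation:
val('j') = 10, val('d') = 4
Position k = 2, exponent = n-1-k = 3
B^3 mod M = 5^3 mod 127 = 125
Delta = (4 - 10) * 125 mod 127 = 12
New hash = (115 + 12) mod 127 = 0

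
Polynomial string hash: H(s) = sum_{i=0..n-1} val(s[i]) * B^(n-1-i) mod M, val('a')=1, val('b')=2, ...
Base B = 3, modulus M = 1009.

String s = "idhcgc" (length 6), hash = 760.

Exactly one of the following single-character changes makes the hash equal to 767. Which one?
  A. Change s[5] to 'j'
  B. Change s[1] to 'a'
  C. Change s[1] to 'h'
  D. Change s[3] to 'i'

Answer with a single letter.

Option A: s[5]='c'->'j', delta=(10-3)*3^0 mod 1009 = 7, hash=760+7 mod 1009 = 767 <-- target
Option B: s[1]='d'->'a', delta=(1-4)*3^4 mod 1009 = 766, hash=760+766 mod 1009 = 517
Option C: s[1]='d'->'h', delta=(8-4)*3^4 mod 1009 = 324, hash=760+324 mod 1009 = 75
Option D: s[3]='c'->'i', delta=(9-3)*3^2 mod 1009 = 54, hash=760+54 mod 1009 = 814

Answer: A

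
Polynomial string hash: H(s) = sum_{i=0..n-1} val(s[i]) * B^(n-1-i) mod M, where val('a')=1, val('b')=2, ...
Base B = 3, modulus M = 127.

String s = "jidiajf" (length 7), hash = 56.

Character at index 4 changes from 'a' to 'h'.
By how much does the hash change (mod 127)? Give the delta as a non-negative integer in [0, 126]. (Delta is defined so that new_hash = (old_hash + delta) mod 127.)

Answer: 63

Derivation:
Delta formula: (val(new) - val(old)) * B^(n-1-k) mod M
  val('h') - val('a') = 8 - 1 = 7
  B^(n-1-k) = 3^2 mod 127 = 9
  Delta = 7 * 9 mod 127 = 63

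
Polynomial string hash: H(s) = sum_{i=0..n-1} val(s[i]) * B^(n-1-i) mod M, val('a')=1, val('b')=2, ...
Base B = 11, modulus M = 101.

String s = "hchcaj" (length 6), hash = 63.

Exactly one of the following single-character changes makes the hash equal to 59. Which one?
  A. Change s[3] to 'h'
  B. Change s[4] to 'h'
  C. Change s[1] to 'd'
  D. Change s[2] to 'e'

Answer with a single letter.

Answer: C

Derivation:
Option A: s[3]='c'->'h', delta=(8-3)*11^2 mod 101 = 100, hash=63+100 mod 101 = 62
Option B: s[4]='a'->'h', delta=(8-1)*11^1 mod 101 = 77, hash=63+77 mod 101 = 39
Option C: s[1]='c'->'d', delta=(4-3)*11^4 mod 101 = 97, hash=63+97 mod 101 = 59 <-- target
Option D: s[2]='h'->'e', delta=(5-8)*11^3 mod 101 = 47, hash=63+47 mod 101 = 9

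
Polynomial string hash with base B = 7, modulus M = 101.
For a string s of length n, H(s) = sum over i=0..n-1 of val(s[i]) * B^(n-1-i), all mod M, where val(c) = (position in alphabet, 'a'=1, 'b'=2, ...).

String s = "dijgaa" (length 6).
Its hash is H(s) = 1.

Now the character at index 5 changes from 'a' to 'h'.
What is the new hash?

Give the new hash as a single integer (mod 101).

Answer: 8

Derivation:
val('a') = 1, val('h') = 8
Position k = 5, exponent = n-1-k = 0
B^0 mod M = 7^0 mod 101 = 1
Delta = (8 - 1) * 1 mod 101 = 7
New hash = (1 + 7) mod 101 = 8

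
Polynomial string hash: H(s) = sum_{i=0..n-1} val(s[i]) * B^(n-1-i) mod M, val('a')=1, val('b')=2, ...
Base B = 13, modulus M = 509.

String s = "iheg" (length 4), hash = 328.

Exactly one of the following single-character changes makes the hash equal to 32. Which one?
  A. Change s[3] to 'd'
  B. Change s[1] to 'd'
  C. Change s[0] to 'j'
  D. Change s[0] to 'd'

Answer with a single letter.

Option A: s[3]='g'->'d', delta=(4-7)*13^0 mod 509 = 506, hash=328+506 mod 509 = 325
Option B: s[1]='h'->'d', delta=(4-8)*13^2 mod 509 = 342, hash=328+342 mod 509 = 161
Option C: s[0]='i'->'j', delta=(10-9)*13^3 mod 509 = 161, hash=328+161 mod 509 = 489
Option D: s[0]='i'->'d', delta=(4-9)*13^3 mod 509 = 213, hash=328+213 mod 509 = 32 <-- target

Answer: D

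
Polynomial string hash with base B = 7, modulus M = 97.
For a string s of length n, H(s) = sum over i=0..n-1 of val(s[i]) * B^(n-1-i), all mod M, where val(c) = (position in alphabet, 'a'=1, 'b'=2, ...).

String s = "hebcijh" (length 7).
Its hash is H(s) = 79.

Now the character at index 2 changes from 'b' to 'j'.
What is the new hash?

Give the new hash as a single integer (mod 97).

val('b') = 2, val('j') = 10
Position k = 2, exponent = n-1-k = 4
B^4 mod M = 7^4 mod 97 = 73
Delta = (10 - 2) * 73 mod 97 = 2
New hash = (79 + 2) mod 97 = 81

Answer: 81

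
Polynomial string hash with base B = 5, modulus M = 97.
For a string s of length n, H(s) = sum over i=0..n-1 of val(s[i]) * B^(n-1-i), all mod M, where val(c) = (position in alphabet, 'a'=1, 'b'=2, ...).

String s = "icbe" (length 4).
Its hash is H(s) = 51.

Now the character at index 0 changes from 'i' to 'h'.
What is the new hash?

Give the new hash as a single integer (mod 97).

Answer: 23

Derivation:
val('i') = 9, val('h') = 8
Position k = 0, exponent = n-1-k = 3
B^3 mod M = 5^3 mod 97 = 28
Delta = (8 - 9) * 28 mod 97 = 69
New hash = (51 + 69) mod 97 = 23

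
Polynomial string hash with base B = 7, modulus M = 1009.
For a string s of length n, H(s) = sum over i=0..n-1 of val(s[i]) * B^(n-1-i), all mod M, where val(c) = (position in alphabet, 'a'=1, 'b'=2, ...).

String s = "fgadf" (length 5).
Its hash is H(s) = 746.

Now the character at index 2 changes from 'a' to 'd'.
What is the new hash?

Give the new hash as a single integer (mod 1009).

Answer: 893

Derivation:
val('a') = 1, val('d') = 4
Position k = 2, exponent = n-1-k = 2
B^2 mod M = 7^2 mod 1009 = 49
Delta = (4 - 1) * 49 mod 1009 = 147
New hash = (746 + 147) mod 1009 = 893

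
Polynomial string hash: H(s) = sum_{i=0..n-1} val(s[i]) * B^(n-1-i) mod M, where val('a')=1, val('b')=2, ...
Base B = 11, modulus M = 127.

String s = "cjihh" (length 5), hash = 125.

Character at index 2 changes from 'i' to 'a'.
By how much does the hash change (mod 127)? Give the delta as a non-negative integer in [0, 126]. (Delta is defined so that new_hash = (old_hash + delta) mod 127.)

Delta formula: (val(new) - val(old)) * B^(n-1-k) mod M
  val('a') - val('i') = 1 - 9 = -8
  B^(n-1-k) = 11^2 mod 127 = 121
  Delta = -8 * 121 mod 127 = 48

Answer: 48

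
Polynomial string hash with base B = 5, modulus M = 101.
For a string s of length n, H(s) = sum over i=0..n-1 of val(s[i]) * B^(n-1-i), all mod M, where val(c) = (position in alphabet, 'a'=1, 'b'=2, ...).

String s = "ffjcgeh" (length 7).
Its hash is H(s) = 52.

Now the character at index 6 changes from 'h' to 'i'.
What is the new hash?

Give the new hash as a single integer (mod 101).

val('h') = 8, val('i') = 9
Position k = 6, exponent = n-1-k = 0
B^0 mod M = 5^0 mod 101 = 1
Delta = (9 - 8) * 1 mod 101 = 1
New hash = (52 + 1) mod 101 = 53

Answer: 53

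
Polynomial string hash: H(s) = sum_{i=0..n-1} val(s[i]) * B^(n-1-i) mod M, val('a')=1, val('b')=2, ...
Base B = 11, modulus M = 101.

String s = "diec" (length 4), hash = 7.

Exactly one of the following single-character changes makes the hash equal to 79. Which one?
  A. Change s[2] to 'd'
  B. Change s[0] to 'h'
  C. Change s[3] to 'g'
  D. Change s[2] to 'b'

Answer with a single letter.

Option A: s[2]='e'->'d', delta=(4-5)*11^1 mod 101 = 90, hash=7+90 mod 101 = 97
Option B: s[0]='d'->'h', delta=(8-4)*11^3 mod 101 = 72, hash=7+72 mod 101 = 79 <-- target
Option C: s[3]='c'->'g', delta=(7-3)*11^0 mod 101 = 4, hash=7+4 mod 101 = 11
Option D: s[2]='e'->'b', delta=(2-5)*11^1 mod 101 = 68, hash=7+68 mod 101 = 75

Answer: B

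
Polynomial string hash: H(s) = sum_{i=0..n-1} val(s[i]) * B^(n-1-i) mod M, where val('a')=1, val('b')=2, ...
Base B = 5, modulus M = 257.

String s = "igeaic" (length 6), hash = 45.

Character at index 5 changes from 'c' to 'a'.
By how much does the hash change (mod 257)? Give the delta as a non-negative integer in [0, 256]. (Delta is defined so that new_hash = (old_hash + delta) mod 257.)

Answer: 255

Derivation:
Delta formula: (val(new) - val(old)) * B^(n-1-k) mod M
  val('a') - val('c') = 1 - 3 = -2
  B^(n-1-k) = 5^0 mod 257 = 1
  Delta = -2 * 1 mod 257 = 255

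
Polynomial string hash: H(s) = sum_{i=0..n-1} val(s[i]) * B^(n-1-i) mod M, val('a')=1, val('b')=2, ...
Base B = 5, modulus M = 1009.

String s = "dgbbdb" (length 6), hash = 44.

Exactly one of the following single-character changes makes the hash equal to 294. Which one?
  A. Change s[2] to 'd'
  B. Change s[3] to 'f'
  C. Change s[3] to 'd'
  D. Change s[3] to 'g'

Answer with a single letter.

Answer: A

Derivation:
Option A: s[2]='b'->'d', delta=(4-2)*5^3 mod 1009 = 250, hash=44+250 mod 1009 = 294 <-- target
Option B: s[3]='b'->'f', delta=(6-2)*5^2 mod 1009 = 100, hash=44+100 mod 1009 = 144
Option C: s[3]='b'->'d', delta=(4-2)*5^2 mod 1009 = 50, hash=44+50 mod 1009 = 94
Option D: s[3]='b'->'g', delta=(7-2)*5^2 mod 1009 = 125, hash=44+125 mod 1009 = 169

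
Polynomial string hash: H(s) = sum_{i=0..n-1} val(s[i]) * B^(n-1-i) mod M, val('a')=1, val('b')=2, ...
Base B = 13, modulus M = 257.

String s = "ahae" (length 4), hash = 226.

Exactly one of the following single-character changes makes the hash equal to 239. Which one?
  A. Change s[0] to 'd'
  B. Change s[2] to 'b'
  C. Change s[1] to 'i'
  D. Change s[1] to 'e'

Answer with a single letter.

Option A: s[0]='a'->'d', delta=(4-1)*13^3 mod 257 = 166, hash=226+166 mod 257 = 135
Option B: s[2]='a'->'b', delta=(2-1)*13^1 mod 257 = 13, hash=226+13 mod 257 = 239 <-- target
Option C: s[1]='h'->'i', delta=(9-8)*13^2 mod 257 = 169, hash=226+169 mod 257 = 138
Option D: s[1]='h'->'e', delta=(5-8)*13^2 mod 257 = 7, hash=226+7 mod 257 = 233

Answer: B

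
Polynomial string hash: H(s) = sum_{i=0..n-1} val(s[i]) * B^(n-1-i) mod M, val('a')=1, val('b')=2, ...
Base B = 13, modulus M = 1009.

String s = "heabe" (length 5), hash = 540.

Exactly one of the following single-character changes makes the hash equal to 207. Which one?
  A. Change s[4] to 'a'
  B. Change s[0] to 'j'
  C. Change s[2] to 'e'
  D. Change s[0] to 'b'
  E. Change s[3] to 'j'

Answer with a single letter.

Answer: C

Derivation:
Option A: s[4]='e'->'a', delta=(1-5)*13^0 mod 1009 = 1005, hash=540+1005 mod 1009 = 536
Option B: s[0]='h'->'j', delta=(10-8)*13^4 mod 1009 = 618, hash=540+618 mod 1009 = 149
Option C: s[2]='a'->'e', delta=(5-1)*13^2 mod 1009 = 676, hash=540+676 mod 1009 = 207 <-- target
Option D: s[0]='h'->'b', delta=(2-8)*13^4 mod 1009 = 164, hash=540+164 mod 1009 = 704
Option E: s[3]='b'->'j', delta=(10-2)*13^1 mod 1009 = 104, hash=540+104 mod 1009 = 644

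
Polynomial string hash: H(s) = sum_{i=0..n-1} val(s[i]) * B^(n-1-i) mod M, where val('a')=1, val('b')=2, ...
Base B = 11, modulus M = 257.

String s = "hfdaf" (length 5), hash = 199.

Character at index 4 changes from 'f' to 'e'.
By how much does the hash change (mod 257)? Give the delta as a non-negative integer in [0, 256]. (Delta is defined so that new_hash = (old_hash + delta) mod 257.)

Answer: 256

Derivation:
Delta formula: (val(new) - val(old)) * B^(n-1-k) mod M
  val('e') - val('f') = 5 - 6 = -1
  B^(n-1-k) = 11^0 mod 257 = 1
  Delta = -1 * 1 mod 257 = 256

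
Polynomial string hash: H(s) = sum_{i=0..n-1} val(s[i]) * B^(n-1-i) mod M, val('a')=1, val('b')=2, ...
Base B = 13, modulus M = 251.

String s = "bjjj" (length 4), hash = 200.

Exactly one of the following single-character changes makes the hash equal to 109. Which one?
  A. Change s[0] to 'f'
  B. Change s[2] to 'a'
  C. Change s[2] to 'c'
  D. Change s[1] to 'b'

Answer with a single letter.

Option A: s[0]='b'->'f', delta=(6-2)*13^3 mod 251 = 3, hash=200+3 mod 251 = 203
Option B: s[2]='j'->'a', delta=(1-10)*13^1 mod 251 = 134, hash=200+134 mod 251 = 83
Option C: s[2]='j'->'c', delta=(3-10)*13^1 mod 251 = 160, hash=200+160 mod 251 = 109 <-- target
Option D: s[1]='j'->'b', delta=(2-10)*13^2 mod 251 = 154, hash=200+154 mod 251 = 103

Answer: C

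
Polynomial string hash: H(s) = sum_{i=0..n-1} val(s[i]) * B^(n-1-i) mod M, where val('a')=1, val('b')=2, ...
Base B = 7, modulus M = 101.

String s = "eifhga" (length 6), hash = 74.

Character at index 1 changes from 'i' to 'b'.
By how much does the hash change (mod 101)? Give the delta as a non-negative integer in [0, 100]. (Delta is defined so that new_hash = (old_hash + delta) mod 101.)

Delta formula: (val(new) - val(old)) * B^(n-1-k) mod M
  val('b') - val('i') = 2 - 9 = -7
  B^(n-1-k) = 7^4 mod 101 = 78
  Delta = -7 * 78 mod 101 = 60

Answer: 60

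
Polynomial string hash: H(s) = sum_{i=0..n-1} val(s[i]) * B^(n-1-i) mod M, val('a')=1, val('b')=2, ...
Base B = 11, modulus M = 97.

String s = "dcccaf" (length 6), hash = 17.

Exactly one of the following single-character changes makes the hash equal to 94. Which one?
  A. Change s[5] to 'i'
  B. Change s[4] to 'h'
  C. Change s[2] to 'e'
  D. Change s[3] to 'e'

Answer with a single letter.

Option A: s[5]='f'->'i', delta=(9-6)*11^0 mod 97 = 3, hash=17+3 mod 97 = 20
Option B: s[4]='a'->'h', delta=(8-1)*11^1 mod 97 = 77, hash=17+77 mod 97 = 94 <-- target
Option C: s[2]='c'->'e', delta=(5-3)*11^3 mod 97 = 43, hash=17+43 mod 97 = 60
Option D: s[3]='c'->'e', delta=(5-3)*11^2 mod 97 = 48, hash=17+48 mod 97 = 65

Answer: B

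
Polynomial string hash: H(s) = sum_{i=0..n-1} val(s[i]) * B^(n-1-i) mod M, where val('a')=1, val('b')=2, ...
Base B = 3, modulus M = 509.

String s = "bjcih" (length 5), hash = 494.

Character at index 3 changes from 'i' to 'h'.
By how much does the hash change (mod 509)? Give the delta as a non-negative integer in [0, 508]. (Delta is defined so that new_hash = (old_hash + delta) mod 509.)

Delta formula: (val(new) - val(old)) * B^(n-1-k) mod M
  val('h') - val('i') = 8 - 9 = -1
  B^(n-1-k) = 3^1 mod 509 = 3
  Delta = -1 * 3 mod 509 = 506

Answer: 506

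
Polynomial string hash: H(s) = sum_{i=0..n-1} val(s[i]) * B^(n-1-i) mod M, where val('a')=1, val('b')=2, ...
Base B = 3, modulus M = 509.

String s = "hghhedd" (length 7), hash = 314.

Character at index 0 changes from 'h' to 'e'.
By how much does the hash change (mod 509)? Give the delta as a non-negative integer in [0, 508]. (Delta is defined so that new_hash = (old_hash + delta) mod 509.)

Answer: 358

Derivation:
Delta formula: (val(new) - val(old)) * B^(n-1-k) mod M
  val('e') - val('h') = 5 - 8 = -3
  B^(n-1-k) = 3^6 mod 509 = 220
  Delta = -3 * 220 mod 509 = 358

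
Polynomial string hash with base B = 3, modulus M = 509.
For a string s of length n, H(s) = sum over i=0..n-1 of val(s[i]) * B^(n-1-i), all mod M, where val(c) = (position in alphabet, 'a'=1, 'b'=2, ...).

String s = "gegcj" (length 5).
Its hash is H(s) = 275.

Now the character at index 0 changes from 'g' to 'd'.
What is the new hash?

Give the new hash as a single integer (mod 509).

Answer: 32

Derivation:
val('g') = 7, val('d') = 4
Position k = 0, exponent = n-1-k = 4
B^4 mod M = 3^4 mod 509 = 81
Delta = (4 - 7) * 81 mod 509 = 266
New hash = (275 + 266) mod 509 = 32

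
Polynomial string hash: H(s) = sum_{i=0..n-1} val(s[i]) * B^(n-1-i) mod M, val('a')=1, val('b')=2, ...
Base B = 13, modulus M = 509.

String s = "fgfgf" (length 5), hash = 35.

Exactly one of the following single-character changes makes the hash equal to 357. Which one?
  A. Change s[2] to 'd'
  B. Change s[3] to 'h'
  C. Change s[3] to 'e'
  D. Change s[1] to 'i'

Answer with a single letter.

Option A: s[2]='f'->'d', delta=(4-6)*13^2 mod 509 = 171, hash=35+171 mod 509 = 206
Option B: s[3]='g'->'h', delta=(8-7)*13^1 mod 509 = 13, hash=35+13 mod 509 = 48
Option C: s[3]='g'->'e', delta=(5-7)*13^1 mod 509 = 483, hash=35+483 mod 509 = 9
Option D: s[1]='g'->'i', delta=(9-7)*13^3 mod 509 = 322, hash=35+322 mod 509 = 357 <-- target

Answer: D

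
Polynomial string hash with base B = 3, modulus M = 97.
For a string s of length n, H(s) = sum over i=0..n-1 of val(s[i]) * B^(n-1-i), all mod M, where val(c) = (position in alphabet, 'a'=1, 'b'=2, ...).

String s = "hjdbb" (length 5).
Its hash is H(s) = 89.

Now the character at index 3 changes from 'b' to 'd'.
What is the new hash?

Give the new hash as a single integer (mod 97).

Answer: 95

Derivation:
val('b') = 2, val('d') = 4
Position k = 3, exponent = n-1-k = 1
B^1 mod M = 3^1 mod 97 = 3
Delta = (4 - 2) * 3 mod 97 = 6
New hash = (89 + 6) mod 97 = 95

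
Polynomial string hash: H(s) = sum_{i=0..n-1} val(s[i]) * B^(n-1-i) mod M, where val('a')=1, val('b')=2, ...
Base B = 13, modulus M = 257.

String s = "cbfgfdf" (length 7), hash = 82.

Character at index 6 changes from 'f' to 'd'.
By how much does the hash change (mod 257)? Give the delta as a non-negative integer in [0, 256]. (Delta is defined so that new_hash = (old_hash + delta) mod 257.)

Answer: 255

Derivation:
Delta formula: (val(new) - val(old)) * B^(n-1-k) mod M
  val('d') - val('f') = 4 - 6 = -2
  B^(n-1-k) = 13^0 mod 257 = 1
  Delta = -2 * 1 mod 257 = 255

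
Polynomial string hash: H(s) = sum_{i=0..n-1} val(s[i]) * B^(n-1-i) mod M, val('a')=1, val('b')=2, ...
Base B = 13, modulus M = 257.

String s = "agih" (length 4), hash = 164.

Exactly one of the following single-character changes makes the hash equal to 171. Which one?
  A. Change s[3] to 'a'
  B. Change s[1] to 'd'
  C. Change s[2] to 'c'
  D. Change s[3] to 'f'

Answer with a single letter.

Option A: s[3]='h'->'a', delta=(1-8)*13^0 mod 257 = 250, hash=164+250 mod 257 = 157
Option B: s[1]='g'->'d', delta=(4-7)*13^2 mod 257 = 7, hash=164+7 mod 257 = 171 <-- target
Option C: s[2]='i'->'c', delta=(3-9)*13^1 mod 257 = 179, hash=164+179 mod 257 = 86
Option D: s[3]='h'->'f', delta=(6-8)*13^0 mod 257 = 255, hash=164+255 mod 257 = 162

Answer: B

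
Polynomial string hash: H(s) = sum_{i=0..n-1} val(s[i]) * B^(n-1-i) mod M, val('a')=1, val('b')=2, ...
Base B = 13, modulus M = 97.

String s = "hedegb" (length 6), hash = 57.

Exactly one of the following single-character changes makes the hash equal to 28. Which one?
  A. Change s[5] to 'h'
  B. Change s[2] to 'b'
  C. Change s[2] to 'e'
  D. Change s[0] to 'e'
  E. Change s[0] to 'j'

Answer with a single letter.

Answer: B

Derivation:
Option A: s[5]='b'->'h', delta=(8-2)*13^0 mod 97 = 6, hash=57+6 mod 97 = 63
Option B: s[2]='d'->'b', delta=(2-4)*13^3 mod 97 = 68, hash=57+68 mod 97 = 28 <-- target
Option C: s[2]='d'->'e', delta=(5-4)*13^3 mod 97 = 63, hash=57+63 mod 97 = 23
Option D: s[0]='h'->'e', delta=(5-8)*13^5 mod 97 = 69, hash=57+69 mod 97 = 29
Option E: s[0]='h'->'j', delta=(10-8)*13^5 mod 97 = 51, hash=57+51 mod 97 = 11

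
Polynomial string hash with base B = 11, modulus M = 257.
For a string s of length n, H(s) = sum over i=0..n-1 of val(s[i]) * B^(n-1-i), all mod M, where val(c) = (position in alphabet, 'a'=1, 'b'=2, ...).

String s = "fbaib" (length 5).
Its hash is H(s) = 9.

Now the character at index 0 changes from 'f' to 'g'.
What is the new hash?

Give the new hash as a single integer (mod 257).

Answer: 1

Derivation:
val('f') = 6, val('g') = 7
Position k = 0, exponent = n-1-k = 4
B^4 mod M = 11^4 mod 257 = 249
Delta = (7 - 6) * 249 mod 257 = 249
New hash = (9 + 249) mod 257 = 1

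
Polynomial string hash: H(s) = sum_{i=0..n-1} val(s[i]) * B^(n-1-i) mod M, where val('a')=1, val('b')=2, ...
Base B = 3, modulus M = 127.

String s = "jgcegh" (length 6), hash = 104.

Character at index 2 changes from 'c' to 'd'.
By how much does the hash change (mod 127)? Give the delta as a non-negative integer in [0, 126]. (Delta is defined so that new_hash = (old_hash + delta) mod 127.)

Answer: 27

Derivation:
Delta formula: (val(new) - val(old)) * B^(n-1-k) mod M
  val('d') - val('c') = 4 - 3 = 1
  B^(n-1-k) = 3^3 mod 127 = 27
  Delta = 1 * 27 mod 127 = 27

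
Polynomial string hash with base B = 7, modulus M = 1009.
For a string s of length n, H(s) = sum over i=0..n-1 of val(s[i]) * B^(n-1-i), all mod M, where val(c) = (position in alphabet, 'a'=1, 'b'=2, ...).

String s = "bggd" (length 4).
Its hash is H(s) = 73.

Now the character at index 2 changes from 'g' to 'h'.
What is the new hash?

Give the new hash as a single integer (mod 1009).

val('g') = 7, val('h') = 8
Position k = 2, exponent = n-1-k = 1
B^1 mod M = 7^1 mod 1009 = 7
Delta = (8 - 7) * 7 mod 1009 = 7
New hash = (73 + 7) mod 1009 = 80

Answer: 80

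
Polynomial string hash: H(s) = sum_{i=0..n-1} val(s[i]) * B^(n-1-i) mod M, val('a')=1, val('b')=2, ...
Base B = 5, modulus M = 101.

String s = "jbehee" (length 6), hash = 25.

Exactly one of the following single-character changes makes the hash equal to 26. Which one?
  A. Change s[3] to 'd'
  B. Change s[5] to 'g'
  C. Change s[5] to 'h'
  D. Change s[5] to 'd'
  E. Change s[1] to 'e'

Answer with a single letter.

Option A: s[3]='h'->'d', delta=(4-8)*5^2 mod 101 = 1, hash=25+1 mod 101 = 26 <-- target
Option B: s[5]='e'->'g', delta=(7-5)*5^0 mod 101 = 2, hash=25+2 mod 101 = 27
Option C: s[5]='e'->'h', delta=(8-5)*5^0 mod 101 = 3, hash=25+3 mod 101 = 28
Option D: s[5]='e'->'d', delta=(4-5)*5^0 mod 101 = 100, hash=25+100 mod 101 = 24
Option E: s[1]='b'->'e', delta=(5-2)*5^4 mod 101 = 57, hash=25+57 mod 101 = 82

Answer: A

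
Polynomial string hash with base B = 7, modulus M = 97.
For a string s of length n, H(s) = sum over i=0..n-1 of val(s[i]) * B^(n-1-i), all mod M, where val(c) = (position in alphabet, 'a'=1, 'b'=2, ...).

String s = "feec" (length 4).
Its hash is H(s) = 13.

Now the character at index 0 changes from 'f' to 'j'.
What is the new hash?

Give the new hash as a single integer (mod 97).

Answer: 27

Derivation:
val('f') = 6, val('j') = 10
Position k = 0, exponent = n-1-k = 3
B^3 mod M = 7^3 mod 97 = 52
Delta = (10 - 6) * 52 mod 97 = 14
New hash = (13 + 14) mod 97 = 27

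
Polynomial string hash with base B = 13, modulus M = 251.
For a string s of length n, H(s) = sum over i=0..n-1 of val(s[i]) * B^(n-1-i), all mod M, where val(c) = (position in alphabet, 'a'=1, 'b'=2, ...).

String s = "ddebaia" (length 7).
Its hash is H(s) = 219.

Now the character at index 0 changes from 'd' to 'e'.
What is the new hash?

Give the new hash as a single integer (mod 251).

val('d') = 4, val('e') = 5
Position k = 0, exponent = n-1-k = 6
B^6 mod M = 13^6 mod 251 = 79
Delta = (5 - 4) * 79 mod 251 = 79
New hash = (219 + 79) mod 251 = 47

Answer: 47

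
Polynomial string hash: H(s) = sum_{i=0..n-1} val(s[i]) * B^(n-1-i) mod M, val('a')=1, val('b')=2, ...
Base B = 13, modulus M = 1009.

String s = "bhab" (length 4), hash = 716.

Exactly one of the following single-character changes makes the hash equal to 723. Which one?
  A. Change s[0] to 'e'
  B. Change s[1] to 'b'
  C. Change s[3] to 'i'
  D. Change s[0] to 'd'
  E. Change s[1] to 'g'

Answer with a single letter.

Answer: C

Derivation:
Option A: s[0]='b'->'e', delta=(5-2)*13^3 mod 1009 = 537, hash=716+537 mod 1009 = 244
Option B: s[1]='h'->'b', delta=(2-8)*13^2 mod 1009 = 1004, hash=716+1004 mod 1009 = 711
Option C: s[3]='b'->'i', delta=(9-2)*13^0 mod 1009 = 7, hash=716+7 mod 1009 = 723 <-- target
Option D: s[0]='b'->'d', delta=(4-2)*13^3 mod 1009 = 358, hash=716+358 mod 1009 = 65
Option E: s[1]='h'->'g', delta=(7-8)*13^2 mod 1009 = 840, hash=716+840 mod 1009 = 547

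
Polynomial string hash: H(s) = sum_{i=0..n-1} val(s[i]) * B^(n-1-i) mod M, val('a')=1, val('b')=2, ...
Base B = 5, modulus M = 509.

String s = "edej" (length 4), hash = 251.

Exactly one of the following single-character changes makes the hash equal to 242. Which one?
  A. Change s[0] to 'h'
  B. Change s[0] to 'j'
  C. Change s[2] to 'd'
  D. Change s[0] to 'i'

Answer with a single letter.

Option A: s[0]='e'->'h', delta=(8-5)*5^3 mod 509 = 375, hash=251+375 mod 509 = 117
Option B: s[0]='e'->'j', delta=(10-5)*5^3 mod 509 = 116, hash=251+116 mod 509 = 367
Option C: s[2]='e'->'d', delta=(4-5)*5^1 mod 509 = 504, hash=251+504 mod 509 = 246
Option D: s[0]='e'->'i', delta=(9-5)*5^3 mod 509 = 500, hash=251+500 mod 509 = 242 <-- target

Answer: D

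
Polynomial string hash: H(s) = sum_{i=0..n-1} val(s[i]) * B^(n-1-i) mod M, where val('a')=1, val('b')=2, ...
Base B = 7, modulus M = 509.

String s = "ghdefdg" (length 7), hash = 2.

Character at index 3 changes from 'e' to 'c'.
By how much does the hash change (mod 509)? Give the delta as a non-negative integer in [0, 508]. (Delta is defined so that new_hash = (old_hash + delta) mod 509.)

Answer: 332

Derivation:
Delta formula: (val(new) - val(old)) * B^(n-1-k) mod M
  val('c') - val('e') = 3 - 5 = -2
  B^(n-1-k) = 7^3 mod 509 = 343
  Delta = -2 * 343 mod 509 = 332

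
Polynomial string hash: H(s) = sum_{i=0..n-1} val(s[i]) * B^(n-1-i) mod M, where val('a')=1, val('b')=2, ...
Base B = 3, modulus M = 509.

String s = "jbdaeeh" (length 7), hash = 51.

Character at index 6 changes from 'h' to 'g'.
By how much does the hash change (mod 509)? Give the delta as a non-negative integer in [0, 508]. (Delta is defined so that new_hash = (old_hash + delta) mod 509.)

Delta formula: (val(new) - val(old)) * B^(n-1-k) mod M
  val('g') - val('h') = 7 - 8 = -1
  B^(n-1-k) = 3^0 mod 509 = 1
  Delta = -1 * 1 mod 509 = 508

Answer: 508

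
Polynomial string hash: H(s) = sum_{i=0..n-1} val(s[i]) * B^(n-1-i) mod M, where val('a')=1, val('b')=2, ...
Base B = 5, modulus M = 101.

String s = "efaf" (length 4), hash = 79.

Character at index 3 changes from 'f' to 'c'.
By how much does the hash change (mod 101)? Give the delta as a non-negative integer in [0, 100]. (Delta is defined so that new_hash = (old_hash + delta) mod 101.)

Answer: 98

Derivation:
Delta formula: (val(new) - val(old)) * B^(n-1-k) mod M
  val('c') - val('f') = 3 - 6 = -3
  B^(n-1-k) = 5^0 mod 101 = 1
  Delta = -3 * 1 mod 101 = 98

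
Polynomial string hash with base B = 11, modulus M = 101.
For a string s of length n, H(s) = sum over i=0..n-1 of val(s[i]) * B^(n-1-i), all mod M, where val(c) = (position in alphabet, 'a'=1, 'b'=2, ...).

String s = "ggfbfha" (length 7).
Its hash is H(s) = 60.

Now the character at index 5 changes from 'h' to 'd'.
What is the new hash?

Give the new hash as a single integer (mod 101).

Answer: 16

Derivation:
val('h') = 8, val('d') = 4
Position k = 5, exponent = n-1-k = 1
B^1 mod M = 11^1 mod 101 = 11
Delta = (4 - 8) * 11 mod 101 = 57
New hash = (60 + 57) mod 101 = 16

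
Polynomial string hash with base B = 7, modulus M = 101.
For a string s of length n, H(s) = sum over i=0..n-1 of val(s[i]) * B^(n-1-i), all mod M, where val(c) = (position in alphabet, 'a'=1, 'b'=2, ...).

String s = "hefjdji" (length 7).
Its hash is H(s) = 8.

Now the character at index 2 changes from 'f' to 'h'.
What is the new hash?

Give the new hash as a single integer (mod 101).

val('f') = 6, val('h') = 8
Position k = 2, exponent = n-1-k = 4
B^4 mod M = 7^4 mod 101 = 78
Delta = (8 - 6) * 78 mod 101 = 55
New hash = (8 + 55) mod 101 = 63

Answer: 63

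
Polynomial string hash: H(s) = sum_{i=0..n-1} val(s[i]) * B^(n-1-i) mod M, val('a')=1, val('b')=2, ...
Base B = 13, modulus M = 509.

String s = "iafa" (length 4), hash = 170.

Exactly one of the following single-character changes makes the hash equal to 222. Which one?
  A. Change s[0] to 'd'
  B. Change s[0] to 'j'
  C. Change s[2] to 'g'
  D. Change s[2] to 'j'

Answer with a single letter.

Option A: s[0]='i'->'d', delta=(4-9)*13^3 mod 509 = 213, hash=170+213 mod 509 = 383
Option B: s[0]='i'->'j', delta=(10-9)*13^3 mod 509 = 161, hash=170+161 mod 509 = 331
Option C: s[2]='f'->'g', delta=(7-6)*13^1 mod 509 = 13, hash=170+13 mod 509 = 183
Option D: s[2]='f'->'j', delta=(10-6)*13^1 mod 509 = 52, hash=170+52 mod 509 = 222 <-- target

Answer: D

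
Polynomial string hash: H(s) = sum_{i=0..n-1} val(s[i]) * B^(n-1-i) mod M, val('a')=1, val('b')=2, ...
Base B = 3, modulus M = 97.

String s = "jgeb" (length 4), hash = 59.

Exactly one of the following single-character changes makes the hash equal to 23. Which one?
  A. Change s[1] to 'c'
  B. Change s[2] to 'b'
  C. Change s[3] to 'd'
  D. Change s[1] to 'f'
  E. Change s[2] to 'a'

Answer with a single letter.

Option A: s[1]='g'->'c', delta=(3-7)*3^2 mod 97 = 61, hash=59+61 mod 97 = 23 <-- target
Option B: s[2]='e'->'b', delta=(2-5)*3^1 mod 97 = 88, hash=59+88 mod 97 = 50
Option C: s[3]='b'->'d', delta=(4-2)*3^0 mod 97 = 2, hash=59+2 mod 97 = 61
Option D: s[1]='g'->'f', delta=(6-7)*3^2 mod 97 = 88, hash=59+88 mod 97 = 50
Option E: s[2]='e'->'a', delta=(1-5)*3^1 mod 97 = 85, hash=59+85 mod 97 = 47

Answer: A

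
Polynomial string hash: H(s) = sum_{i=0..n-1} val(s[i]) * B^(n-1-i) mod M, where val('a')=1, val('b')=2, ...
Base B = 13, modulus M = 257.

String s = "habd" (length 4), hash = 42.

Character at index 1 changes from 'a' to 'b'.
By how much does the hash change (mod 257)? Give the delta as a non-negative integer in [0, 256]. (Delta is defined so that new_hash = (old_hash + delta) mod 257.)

Answer: 169

Derivation:
Delta formula: (val(new) - val(old)) * B^(n-1-k) mod M
  val('b') - val('a') = 2 - 1 = 1
  B^(n-1-k) = 13^2 mod 257 = 169
  Delta = 1 * 169 mod 257 = 169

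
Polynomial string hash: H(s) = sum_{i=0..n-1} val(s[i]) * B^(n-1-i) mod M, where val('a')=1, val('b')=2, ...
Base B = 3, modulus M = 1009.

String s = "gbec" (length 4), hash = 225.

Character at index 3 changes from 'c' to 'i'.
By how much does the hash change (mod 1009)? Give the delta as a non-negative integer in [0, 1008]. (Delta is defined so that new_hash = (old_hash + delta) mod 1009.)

Answer: 6

Derivation:
Delta formula: (val(new) - val(old)) * B^(n-1-k) mod M
  val('i') - val('c') = 9 - 3 = 6
  B^(n-1-k) = 3^0 mod 1009 = 1
  Delta = 6 * 1 mod 1009 = 6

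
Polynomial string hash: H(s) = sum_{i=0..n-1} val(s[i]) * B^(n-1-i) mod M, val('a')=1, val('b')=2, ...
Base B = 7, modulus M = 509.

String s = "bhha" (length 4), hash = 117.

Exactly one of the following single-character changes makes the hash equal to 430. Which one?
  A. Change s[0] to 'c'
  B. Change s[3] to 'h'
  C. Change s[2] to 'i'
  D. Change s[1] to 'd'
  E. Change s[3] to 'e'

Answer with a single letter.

Answer: D

Derivation:
Option A: s[0]='b'->'c', delta=(3-2)*7^3 mod 509 = 343, hash=117+343 mod 509 = 460
Option B: s[3]='a'->'h', delta=(8-1)*7^0 mod 509 = 7, hash=117+7 mod 509 = 124
Option C: s[2]='h'->'i', delta=(9-8)*7^1 mod 509 = 7, hash=117+7 mod 509 = 124
Option D: s[1]='h'->'d', delta=(4-8)*7^2 mod 509 = 313, hash=117+313 mod 509 = 430 <-- target
Option E: s[3]='a'->'e', delta=(5-1)*7^0 mod 509 = 4, hash=117+4 mod 509 = 121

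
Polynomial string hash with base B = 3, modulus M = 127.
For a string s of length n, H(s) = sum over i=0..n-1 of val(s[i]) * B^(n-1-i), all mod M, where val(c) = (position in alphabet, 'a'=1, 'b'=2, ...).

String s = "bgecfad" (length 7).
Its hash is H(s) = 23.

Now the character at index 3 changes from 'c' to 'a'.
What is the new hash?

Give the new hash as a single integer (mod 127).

val('c') = 3, val('a') = 1
Position k = 3, exponent = n-1-k = 3
B^3 mod M = 3^3 mod 127 = 27
Delta = (1 - 3) * 27 mod 127 = 73
New hash = (23 + 73) mod 127 = 96

Answer: 96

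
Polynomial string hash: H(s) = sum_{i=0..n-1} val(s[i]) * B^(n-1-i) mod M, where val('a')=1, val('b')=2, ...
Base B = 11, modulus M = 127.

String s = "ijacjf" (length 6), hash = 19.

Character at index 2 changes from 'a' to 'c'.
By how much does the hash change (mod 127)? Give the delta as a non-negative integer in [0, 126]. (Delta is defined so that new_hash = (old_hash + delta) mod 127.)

Answer: 122

Derivation:
Delta formula: (val(new) - val(old)) * B^(n-1-k) mod M
  val('c') - val('a') = 3 - 1 = 2
  B^(n-1-k) = 11^3 mod 127 = 61
  Delta = 2 * 61 mod 127 = 122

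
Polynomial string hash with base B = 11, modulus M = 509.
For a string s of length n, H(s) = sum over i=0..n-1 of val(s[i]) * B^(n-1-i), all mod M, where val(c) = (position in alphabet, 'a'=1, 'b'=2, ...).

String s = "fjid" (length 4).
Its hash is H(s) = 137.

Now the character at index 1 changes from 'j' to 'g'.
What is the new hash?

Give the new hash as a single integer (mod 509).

Answer: 283

Derivation:
val('j') = 10, val('g') = 7
Position k = 1, exponent = n-1-k = 2
B^2 mod M = 11^2 mod 509 = 121
Delta = (7 - 10) * 121 mod 509 = 146
New hash = (137 + 146) mod 509 = 283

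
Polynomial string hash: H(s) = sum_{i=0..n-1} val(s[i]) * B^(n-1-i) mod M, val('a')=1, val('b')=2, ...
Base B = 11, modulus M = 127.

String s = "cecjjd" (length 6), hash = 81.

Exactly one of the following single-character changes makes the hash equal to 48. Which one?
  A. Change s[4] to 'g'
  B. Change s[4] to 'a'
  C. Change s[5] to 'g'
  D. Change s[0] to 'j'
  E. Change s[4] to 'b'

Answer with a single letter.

Answer: A

Derivation:
Option A: s[4]='j'->'g', delta=(7-10)*11^1 mod 127 = 94, hash=81+94 mod 127 = 48 <-- target
Option B: s[4]='j'->'a', delta=(1-10)*11^1 mod 127 = 28, hash=81+28 mod 127 = 109
Option C: s[5]='d'->'g', delta=(7-4)*11^0 mod 127 = 3, hash=81+3 mod 127 = 84
Option D: s[0]='c'->'j', delta=(10-3)*11^5 mod 127 = 105, hash=81+105 mod 127 = 59
Option E: s[4]='j'->'b', delta=(2-10)*11^1 mod 127 = 39, hash=81+39 mod 127 = 120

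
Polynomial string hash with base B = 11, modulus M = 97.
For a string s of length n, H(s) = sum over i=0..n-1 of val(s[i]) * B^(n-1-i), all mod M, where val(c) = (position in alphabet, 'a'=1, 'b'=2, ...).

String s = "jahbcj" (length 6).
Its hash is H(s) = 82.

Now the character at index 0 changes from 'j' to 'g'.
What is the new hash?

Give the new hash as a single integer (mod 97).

Answer: 86

Derivation:
val('j') = 10, val('g') = 7
Position k = 0, exponent = n-1-k = 5
B^5 mod M = 11^5 mod 97 = 31
Delta = (7 - 10) * 31 mod 97 = 4
New hash = (82 + 4) mod 97 = 86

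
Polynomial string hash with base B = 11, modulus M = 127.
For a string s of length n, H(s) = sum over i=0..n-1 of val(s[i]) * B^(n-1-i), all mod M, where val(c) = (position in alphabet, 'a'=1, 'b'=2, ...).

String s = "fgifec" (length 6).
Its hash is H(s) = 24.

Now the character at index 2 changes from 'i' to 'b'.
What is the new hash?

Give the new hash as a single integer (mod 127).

val('i') = 9, val('b') = 2
Position k = 2, exponent = n-1-k = 3
B^3 mod M = 11^3 mod 127 = 61
Delta = (2 - 9) * 61 mod 127 = 81
New hash = (24 + 81) mod 127 = 105

Answer: 105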